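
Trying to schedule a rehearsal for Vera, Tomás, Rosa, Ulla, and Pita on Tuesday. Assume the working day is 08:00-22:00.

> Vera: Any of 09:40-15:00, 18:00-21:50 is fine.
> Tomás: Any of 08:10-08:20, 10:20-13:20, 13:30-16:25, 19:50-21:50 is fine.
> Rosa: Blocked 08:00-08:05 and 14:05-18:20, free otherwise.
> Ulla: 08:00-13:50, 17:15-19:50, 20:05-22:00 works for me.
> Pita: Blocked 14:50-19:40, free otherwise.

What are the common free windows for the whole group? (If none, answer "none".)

Vera free: 09:40-15:00, 18:00-21:50.
Tomás free: 08:10-08:20, 10:20-13:20, 13:30-16:25, 19:50-21:50.
Rosa free: 08:05-14:05, 18:20-22:00 (invert busy blocks within the working day).
Ulla free: 08:00-13:50, 17:15-19:50, 20:05-22:00.
Pita free: 08:00-14:50, 19:40-22:00 (invert busy blocks within the working day).
Vera ∩ Tomás: 10:20-13:20, 13:30-15:00, 19:50-21:50.
Vera ∩ Tomás ∩ Rosa: 10:20-13:20, 13:30-14:05, 19:50-21:50.
Vera ∩ Tomás ∩ Rosa ∩ Ulla: 10:20-13:20, 13:30-13:50, 20:05-21:50.
Vera ∩ Tomás ∩ Rosa ∩ Ulla ∩ Pita: 10:20-13:20, 13:30-13:50, 20:05-21:50.

10:20-13:20, 13:30-13:50, 20:05-21:50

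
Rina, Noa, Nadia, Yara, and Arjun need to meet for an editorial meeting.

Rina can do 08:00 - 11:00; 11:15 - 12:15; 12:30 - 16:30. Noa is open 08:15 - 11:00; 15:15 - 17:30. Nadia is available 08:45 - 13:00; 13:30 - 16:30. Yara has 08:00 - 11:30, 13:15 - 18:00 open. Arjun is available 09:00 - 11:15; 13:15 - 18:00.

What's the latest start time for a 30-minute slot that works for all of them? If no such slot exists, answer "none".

Rina ∩ Noa: 08:15-11:00, 15:15-16:30.
Rina ∩ Noa ∩ Nadia: 08:45-11:00, 15:15-16:30.
Rina ∩ Noa ∩ Nadia ∩ Yara: 08:45-11:00, 15:15-16:30.
Rina ∩ Noa ∩ Nadia ∩ Yara ∩ Arjun: 09:00-11:00, 15:15-16:30.
The last common window of at least 30 minutes is 15:15-16:30; a 30-minute meeting can start as late as 16:00 and still end by 16:30.

16:00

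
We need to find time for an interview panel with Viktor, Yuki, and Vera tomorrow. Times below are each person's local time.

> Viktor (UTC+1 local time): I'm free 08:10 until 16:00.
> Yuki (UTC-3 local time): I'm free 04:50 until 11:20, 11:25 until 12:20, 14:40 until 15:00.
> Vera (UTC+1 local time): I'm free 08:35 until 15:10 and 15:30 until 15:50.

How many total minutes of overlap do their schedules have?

Viktor in UTC: 07:10-15:00 (subtract 1h to convert from UTC+1).
Yuki in UTC: 07:50-14:20, 14:25-15:20, 17:40-18:00 (add 3h to convert from UTC-3).
Vera in UTC: 07:35-14:10, 14:30-14:50 (subtract 1h to convert from UTC+1).
Viktor ∩ Yuki: 07:50-14:20, 14:25-15:00.
Viktor ∩ Yuki ∩ Vera: 07:50-14:10, 14:30-14:50.
Summing the common windows: 380 + 20 = 400 minutes.

400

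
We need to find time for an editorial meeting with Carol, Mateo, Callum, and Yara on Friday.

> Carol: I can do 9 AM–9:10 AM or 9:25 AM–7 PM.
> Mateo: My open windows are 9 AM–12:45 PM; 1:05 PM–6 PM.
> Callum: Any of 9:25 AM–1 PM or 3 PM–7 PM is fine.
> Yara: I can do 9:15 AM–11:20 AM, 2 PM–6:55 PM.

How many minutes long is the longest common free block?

180

Carol ∩ Mateo: 09:00-09:10, 09:25-12:45, 13:05-18:00.
Carol ∩ Mateo ∩ Callum: 09:25-12:45, 15:00-18:00.
Carol ∩ Mateo ∩ Callum ∩ Yara: 09:25-11:20, 15:00-18:00.
Those are the intersection windows.
The longest is 15:00-18:00 at 180 minutes.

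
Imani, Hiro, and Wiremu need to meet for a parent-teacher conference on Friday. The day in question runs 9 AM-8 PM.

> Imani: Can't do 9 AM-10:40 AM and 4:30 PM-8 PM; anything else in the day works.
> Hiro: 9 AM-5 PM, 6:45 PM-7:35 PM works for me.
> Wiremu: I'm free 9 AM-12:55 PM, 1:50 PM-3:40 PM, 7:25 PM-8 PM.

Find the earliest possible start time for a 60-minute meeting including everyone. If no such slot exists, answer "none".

10:40

Imani free: 10:40-16:30 (invert busy blocks within the working day).
Hiro free: 09:00-17:00, 18:45-19:35.
Wiremu free: 09:00-12:55, 13:50-15:40, 19:25-20:00.
Imani ∩ Hiro: 10:40-16:30.
Imani ∩ Hiro ∩ Wiremu: 10:40-12:55, 13:50-15:40.
Those are the intersection windows.
The first common window of at least 60 minutes is 10:40-12:55, so the earliest start is 10:40.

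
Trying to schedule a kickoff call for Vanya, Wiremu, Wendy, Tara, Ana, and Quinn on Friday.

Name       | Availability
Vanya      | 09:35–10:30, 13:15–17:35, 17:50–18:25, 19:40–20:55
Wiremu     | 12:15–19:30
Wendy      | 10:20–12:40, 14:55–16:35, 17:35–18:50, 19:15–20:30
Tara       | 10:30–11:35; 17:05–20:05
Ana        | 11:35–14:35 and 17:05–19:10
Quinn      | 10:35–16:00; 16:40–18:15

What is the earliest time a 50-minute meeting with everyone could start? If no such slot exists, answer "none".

none

Vanya ∩ Wiremu: 13:15-17:35, 17:50-18:25.
Vanya ∩ Wiremu ∩ Wendy: 14:55-16:35, 17:50-18:25.
Vanya ∩ Wiremu ∩ Wendy ∩ Tara: 17:50-18:25.
Vanya ∩ Wiremu ∩ Wendy ∩ Tara ∩ Ana: 17:50-18:25.
Vanya ∩ Wiremu ∩ Wendy ∩ Tara ∩ Ana ∩ Quinn: 17:50-18:15.
Those are the intersection windows.
No common window is at least 50 minutes long.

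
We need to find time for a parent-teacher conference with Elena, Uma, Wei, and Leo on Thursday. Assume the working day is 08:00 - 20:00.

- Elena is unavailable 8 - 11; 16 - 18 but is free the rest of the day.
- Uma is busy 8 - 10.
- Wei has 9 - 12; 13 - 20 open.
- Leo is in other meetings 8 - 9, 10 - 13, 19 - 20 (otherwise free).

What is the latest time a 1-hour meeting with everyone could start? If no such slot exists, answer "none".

Elena free: 11:00-16:00, 18:00-20:00 (invert busy blocks within the working day).
Uma free: 10:00-20:00 (invert busy blocks within the working day).
Wei free: 09:00-12:00, 13:00-20:00.
Leo free: 09:00-10:00, 13:00-19:00 (invert busy blocks within the working day).
Elena ∩ Uma: 11:00-16:00, 18:00-20:00.
Elena ∩ Uma ∩ Wei: 11:00-12:00, 13:00-16:00, 18:00-20:00.
Elena ∩ Uma ∩ Wei ∩ Leo: 13:00-16:00, 18:00-19:00.
So the common availability across everyone is 13:00-16:00, 18:00-19:00.
The last common window of at least 60 minutes is 18:00-19:00; a 60-minute meeting can start as late as 18:00 and still end by 19:00.

18:00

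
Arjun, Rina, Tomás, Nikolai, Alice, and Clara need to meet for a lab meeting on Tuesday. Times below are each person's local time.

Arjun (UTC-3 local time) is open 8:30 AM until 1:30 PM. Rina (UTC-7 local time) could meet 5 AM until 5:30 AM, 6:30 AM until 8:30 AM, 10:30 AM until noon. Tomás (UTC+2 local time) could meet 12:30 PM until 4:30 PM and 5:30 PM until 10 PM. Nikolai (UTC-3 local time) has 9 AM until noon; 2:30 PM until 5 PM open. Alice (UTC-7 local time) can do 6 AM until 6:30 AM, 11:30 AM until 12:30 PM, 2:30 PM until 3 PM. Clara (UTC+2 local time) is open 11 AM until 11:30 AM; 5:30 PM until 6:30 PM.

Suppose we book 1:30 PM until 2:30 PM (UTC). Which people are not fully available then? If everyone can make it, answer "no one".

Arjun in UTC: 11:30-16:30 (add 3h to convert from UTC-3).
Rina in UTC: 12:00-12:30, 13:30-15:30, 17:30-19:00 (add 7h to convert from UTC-7).
Tomás in UTC: 10:30-14:30, 15:30-20:00 (subtract 2h to convert from UTC+2).
Nikolai in UTC: 12:00-15:00, 17:30-20:00 (add 3h to convert from UTC-3).
Alice in UTC: 13:00-13:30, 18:30-19:30, 21:30-22:00 (add 7h to convert from UTC-7).
Clara in UTC: 09:00-09:30, 15:30-16:30 (subtract 2h to convert from UTC+2).
Arjun: free for 13:30-14:30. Rina: free for 13:30-14:30. Tomás: free for 13:30-14:30. Nikolai: free for 13:30-14:30. Alice: not fully free for 13:30-14:30. Clara: not fully free for 13:30-14:30.

Alice, Clara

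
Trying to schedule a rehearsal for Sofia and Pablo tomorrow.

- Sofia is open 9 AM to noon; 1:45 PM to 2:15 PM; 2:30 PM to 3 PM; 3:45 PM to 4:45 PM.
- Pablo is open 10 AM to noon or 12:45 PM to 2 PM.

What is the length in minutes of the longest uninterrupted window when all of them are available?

120

Sofia ∩ Pablo: 10:00-12:00, 13:45-14:00.
The longest is 10:00-12:00 at 120 minutes.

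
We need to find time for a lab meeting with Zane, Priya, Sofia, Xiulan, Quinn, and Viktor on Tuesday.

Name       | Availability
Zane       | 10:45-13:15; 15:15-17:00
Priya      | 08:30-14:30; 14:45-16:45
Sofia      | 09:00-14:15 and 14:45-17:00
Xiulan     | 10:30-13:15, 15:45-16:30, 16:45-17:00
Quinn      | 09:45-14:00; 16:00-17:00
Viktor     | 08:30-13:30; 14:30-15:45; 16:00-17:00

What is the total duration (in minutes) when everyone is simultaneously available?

180

Zane ∩ Priya: 10:45-13:15, 15:15-16:45.
Zane ∩ Priya ∩ Sofia: 10:45-13:15, 15:15-16:45.
Zane ∩ Priya ∩ Sofia ∩ Xiulan: 10:45-13:15, 15:45-16:30.
Zane ∩ Priya ∩ Sofia ∩ Xiulan ∩ Quinn: 10:45-13:15, 16:00-16:30.
Zane ∩ Priya ∩ Sofia ∩ Xiulan ∩ Quinn ∩ Viktor: 10:45-13:15, 16:00-16:30.
So the common availability across everyone is 10:45-13:15, 16:00-16:30.
Summing the common windows: 150 + 30 = 180 minutes.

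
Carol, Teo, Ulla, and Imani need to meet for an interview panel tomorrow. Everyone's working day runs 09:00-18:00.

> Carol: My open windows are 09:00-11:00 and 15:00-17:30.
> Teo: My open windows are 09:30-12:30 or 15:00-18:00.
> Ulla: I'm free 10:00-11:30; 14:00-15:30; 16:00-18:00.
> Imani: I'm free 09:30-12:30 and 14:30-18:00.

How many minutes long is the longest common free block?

90

Carol ∩ Teo: 09:30-11:00, 15:00-17:30.
Carol ∩ Teo ∩ Ulla: 10:00-11:00, 15:00-15:30, 16:00-17:30.
Carol ∩ Teo ∩ Ulla ∩ Imani: 10:00-11:00, 15:00-15:30, 16:00-17:30.
The longest is 16:00-17:30 at 90 minutes.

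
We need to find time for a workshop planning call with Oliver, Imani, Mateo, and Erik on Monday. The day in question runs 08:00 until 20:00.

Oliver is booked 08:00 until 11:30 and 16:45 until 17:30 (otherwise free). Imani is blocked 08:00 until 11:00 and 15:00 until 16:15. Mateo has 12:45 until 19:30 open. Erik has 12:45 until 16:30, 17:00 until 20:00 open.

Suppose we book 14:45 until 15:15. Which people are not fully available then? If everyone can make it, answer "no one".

Oliver free: 11:30-16:45, 17:30-20:00 (invert busy blocks within the working day).
Imani free: 11:00-15:00, 16:15-20:00 (invert busy blocks within the working day).
Mateo free: 12:45-19:30.
Erik free: 12:45-16:30, 17:00-20:00.
Oliver: free for 14:45-15:15. Imani: not fully free for 14:45-15:15. Mateo: free for 14:45-15:15. Erik: free for 14:45-15:15.

Imani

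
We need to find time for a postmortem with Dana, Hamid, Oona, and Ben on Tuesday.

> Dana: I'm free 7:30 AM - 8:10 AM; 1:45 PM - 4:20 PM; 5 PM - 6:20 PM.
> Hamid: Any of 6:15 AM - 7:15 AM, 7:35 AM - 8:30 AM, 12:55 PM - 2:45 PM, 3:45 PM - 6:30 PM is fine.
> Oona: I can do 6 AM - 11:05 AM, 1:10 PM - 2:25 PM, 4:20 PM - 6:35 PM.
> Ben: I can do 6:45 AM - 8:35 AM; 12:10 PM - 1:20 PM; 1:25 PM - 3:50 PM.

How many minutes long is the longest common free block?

Dana ∩ Hamid: 07:35-08:10, 13:45-14:45, 15:45-16:20, 17:00-18:20.
Dana ∩ Hamid ∩ Oona: 07:35-08:10, 13:45-14:25, 17:00-18:20.
Dana ∩ Hamid ∩ Oona ∩ Ben: 07:35-08:10, 13:45-14:25.
The longest is 13:45-14:25 at 40 minutes.

40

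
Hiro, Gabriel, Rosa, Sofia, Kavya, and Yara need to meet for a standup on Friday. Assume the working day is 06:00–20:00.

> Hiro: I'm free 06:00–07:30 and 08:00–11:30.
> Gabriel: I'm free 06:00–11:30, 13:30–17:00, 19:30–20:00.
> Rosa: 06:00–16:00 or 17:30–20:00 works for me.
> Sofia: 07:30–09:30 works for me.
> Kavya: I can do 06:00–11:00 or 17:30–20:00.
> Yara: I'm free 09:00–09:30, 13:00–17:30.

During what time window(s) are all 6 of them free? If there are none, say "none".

Hiro ∩ Gabriel: 06:00-07:30, 08:00-11:30.
Hiro ∩ Gabriel ∩ Rosa: 06:00-07:30, 08:00-11:30.
Hiro ∩ Gabriel ∩ Rosa ∩ Sofia: 08:00-09:30.
Hiro ∩ Gabriel ∩ Rosa ∩ Sofia ∩ Kavya: 08:00-09:30.
Hiro ∩ Gabriel ∩ Rosa ∩ Sofia ∩ Kavya ∩ Yara: 09:00-09:30.
Those are the intersection windows.

09:00-09:30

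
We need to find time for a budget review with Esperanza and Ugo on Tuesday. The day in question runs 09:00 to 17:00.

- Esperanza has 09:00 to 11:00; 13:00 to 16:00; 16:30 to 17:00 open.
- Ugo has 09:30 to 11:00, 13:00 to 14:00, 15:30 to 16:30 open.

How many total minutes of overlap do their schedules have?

Esperanza ∩ Ugo: 09:30-11:00, 13:00-14:00, 15:30-16:00.
Summing the common windows: 90 + 60 + 30 = 180 minutes.

180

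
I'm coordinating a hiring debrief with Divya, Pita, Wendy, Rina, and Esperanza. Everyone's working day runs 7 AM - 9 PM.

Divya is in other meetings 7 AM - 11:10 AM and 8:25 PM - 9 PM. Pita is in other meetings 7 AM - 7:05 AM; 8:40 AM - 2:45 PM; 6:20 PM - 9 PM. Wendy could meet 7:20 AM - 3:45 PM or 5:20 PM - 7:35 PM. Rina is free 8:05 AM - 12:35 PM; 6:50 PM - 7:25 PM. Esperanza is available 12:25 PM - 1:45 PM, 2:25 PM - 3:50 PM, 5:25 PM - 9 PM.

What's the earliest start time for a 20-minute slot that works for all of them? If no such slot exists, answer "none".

Divya free: 11:10-20:25 (invert busy blocks within the working day).
Pita free: 07:05-08:40, 14:45-18:20 (invert busy blocks within the working day).
Wendy free: 07:20-15:45, 17:20-19:35.
Rina free: 08:05-12:35, 18:50-19:25.
Esperanza free: 12:25-13:45, 14:25-15:50, 17:25-21:00.
Divya ∩ Pita: 14:45-18:20.
Divya ∩ Pita ∩ Wendy: 14:45-15:45, 17:20-18:20.
Divya ∩ Pita ∩ Wendy ∩ Rina: ∅.
Divya ∩ Pita ∩ Wendy ∩ Rina ∩ Esperanza: ∅.
There is no time when everyone is free.
No common window is at least 20 minutes long.

none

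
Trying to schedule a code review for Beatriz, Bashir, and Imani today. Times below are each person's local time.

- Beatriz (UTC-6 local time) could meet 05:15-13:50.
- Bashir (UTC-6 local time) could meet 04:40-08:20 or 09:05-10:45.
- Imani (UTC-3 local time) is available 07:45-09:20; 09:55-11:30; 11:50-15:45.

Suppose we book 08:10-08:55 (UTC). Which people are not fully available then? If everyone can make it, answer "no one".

Beatriz in UTC: 11:15-19:50 (add 6h to convert from UTC-6).
Bashir in UTC: 10:40-14:20, 15:05-16:45 (add 6h to convert from UTC-6).
Imani in UTC: 10:45-12:20, 12:55-14:30, 14:50-18:45 (add 3h to convert from UTC-3).
Beatriz: not fully free for 08:10-08:55. Bashir: not fully free for 08:10-08:55. Imani: not fully free for 08:10-08:55.

Bashir, Beatriz, Imani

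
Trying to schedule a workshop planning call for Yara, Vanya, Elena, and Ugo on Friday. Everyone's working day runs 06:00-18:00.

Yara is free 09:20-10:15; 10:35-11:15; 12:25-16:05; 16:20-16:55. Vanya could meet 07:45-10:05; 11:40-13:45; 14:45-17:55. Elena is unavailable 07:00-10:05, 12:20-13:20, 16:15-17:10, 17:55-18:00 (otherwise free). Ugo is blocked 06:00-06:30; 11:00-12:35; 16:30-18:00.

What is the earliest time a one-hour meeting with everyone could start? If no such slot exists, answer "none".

14:45

Yara free: 09:20-10:15, 10:35-11:15, 12:25-16:05, 16:20-16:55.
Vanya free: 07:45-10:05, 11:40-13:45, 14:45-17:55.
Elena free: 06:00-07:00, 10:05-12:20, 13:20-16:15, 17:10-17:55 (invert busy blocks within the working day).
Ugo free: 06:30-11:00, 12:35-16:30 (invert busy blocks within the working day).
Yara ∩ Vanya: 09:20-10:05, 12:25-13:45, 14:45-16:05, 16:20-16:55.
Yara ∩ Vanya ∩ Elena: 13:20-13:45, 14:45-16:05.
Yara ∩ Vanya ∩ Elena ∩ Ugo: 13:20-13:45, 14:45-16:05.
So the common availability across everyone is 13:20-13:45, 14:45-16:05.
The first common window of at least 60 minutes is 14:45-16:05, so the earliest start is 14:45.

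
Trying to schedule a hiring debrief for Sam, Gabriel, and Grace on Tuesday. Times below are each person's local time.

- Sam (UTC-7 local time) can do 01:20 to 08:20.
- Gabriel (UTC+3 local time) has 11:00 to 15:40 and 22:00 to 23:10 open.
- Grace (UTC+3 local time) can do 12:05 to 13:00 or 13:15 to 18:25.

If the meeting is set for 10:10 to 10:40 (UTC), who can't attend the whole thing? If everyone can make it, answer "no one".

Sam in UTC: 08:20-15:20 (add 7h to convert from UTC-7).
Gabriel in UTC: 08:00-12:40, 19:00-20:10 (subtract 3h to convert from UTC+3).
Grace in UTC: 09:05-10:00, 10:15-15:25 (subtract 3h to convert from UTC+3).
Sam: free for 10:10-10:40. Gabriel: free for 10:10-10:40. Grace: not fully free for 10:10-10:40.

Grace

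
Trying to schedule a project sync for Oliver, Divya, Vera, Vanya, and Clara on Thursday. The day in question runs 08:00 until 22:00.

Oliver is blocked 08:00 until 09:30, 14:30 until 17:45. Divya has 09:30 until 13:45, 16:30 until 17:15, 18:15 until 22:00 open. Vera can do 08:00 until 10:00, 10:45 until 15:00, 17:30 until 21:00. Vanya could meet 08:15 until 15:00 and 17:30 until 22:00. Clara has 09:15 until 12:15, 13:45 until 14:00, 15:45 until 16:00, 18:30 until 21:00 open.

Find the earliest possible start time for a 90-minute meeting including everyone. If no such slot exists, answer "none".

Oliver free: 09:30-14:30, 17:45-22:00 (invert busy blocks within the working day).
Divya free: 09:30-13:45, 16:30-17:15, 18:15-22:00.
Vera free: 08:00-10:00, 10:45-15:00, 17:30-21:00.
Vanya free: 08:15-15:00, 17:30-22:00.
Clara free: 09:15-12:15, 13:45-14:00, 15:45-16:00, 18:30-21:00.
Oliver ∩ Divya: 09:30-13:45, 18:15-22:00.
Oliver ∩ Divya ∩ Vera: 09:30-10:00, 10:45-13:45, 18:15-21:00.
Oliver ∩ Divya ∩ Vera ∩ Vanya: 09:30-10:00, 10:45-13:45, 18:15-21:00.
Oliver ∩ Divya ∩ Vera ∩ Vanya ∩ Clara: 09:30-10:00, 10:45-12:15, 18:30-21:00.
The first common window of at least 90 minutes is 10:45-12:15, so the earliest start is 10:45.

10:45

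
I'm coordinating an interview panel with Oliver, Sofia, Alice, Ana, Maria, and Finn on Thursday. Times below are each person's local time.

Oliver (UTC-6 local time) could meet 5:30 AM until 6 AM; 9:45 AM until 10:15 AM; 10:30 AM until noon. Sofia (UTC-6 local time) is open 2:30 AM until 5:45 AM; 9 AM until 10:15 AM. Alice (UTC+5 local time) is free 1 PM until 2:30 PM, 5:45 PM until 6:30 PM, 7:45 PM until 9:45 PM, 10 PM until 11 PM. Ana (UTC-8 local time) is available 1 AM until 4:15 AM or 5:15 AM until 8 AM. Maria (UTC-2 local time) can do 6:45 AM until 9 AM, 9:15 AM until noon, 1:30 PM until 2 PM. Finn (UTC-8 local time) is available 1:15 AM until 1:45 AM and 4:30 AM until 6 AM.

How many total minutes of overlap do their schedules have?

Oliver in UTC: 11:30-12:00, 15:45-16:15, 16:30-18:00 (add 6h to convert from UTC-6).
Sofia in UTC: 08:30-11:45, 15:00-16:15 (add 6h to convert from UTC-6).
Alice in UTC: 08:00-09:30, 12:45-13:30, 14:45-16:45, 17:00-18:00 (subtract 5h to convert from UTC+5).
Ana in UTC: 09:00-12:15, 13:15-16:00 (add 8h to convert from UTC-8).
Maria in UTC: 08:45-11:00, 11:15-14:00, 15:30-16:00 (add 2h to convert from UTC-2).
Finn in UTC: 09:15-09:45, 12:30-14:00 (add 8h to convert from UTC-8).
Oliver ∩ Sofia: 11:30-11:45, 15:45-16:15.
Oliver ∩ Sofia ∩ Alice: 15:45-16:15.
Oliver ∩ Sofia ∩ Alice ∩ Ana: 15:45-16:00.
Oliver ∩ Sofia ∩ Alice ∩ Ana ∩ Maria: 15:45-16:00.
Oliver ∩ Sofia ∩ Alice ∩ Ana ∩ Maria ∩ Finn: ∅.
There is no time when everyone is free.
There is no common window, so the total is 0 minutes.

0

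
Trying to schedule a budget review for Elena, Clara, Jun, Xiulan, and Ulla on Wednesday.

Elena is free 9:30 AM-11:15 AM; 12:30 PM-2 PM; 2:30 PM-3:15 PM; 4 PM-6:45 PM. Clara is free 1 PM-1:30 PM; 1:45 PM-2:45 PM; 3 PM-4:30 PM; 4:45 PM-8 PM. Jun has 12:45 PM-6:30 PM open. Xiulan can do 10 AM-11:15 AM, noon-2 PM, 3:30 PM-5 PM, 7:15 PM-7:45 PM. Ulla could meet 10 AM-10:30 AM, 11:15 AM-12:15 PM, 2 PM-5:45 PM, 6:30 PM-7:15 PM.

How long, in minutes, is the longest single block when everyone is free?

30

Elena ∩ Clara: 13:00-13:30, 13:45-14:00, 14:30-14:45, 15:00-15:15, 16:00-16:30, 16:45-18:45.
Elena ∩ Clara ∩ Jun: 13:00-13:30, 13:45-14:00, 14:30-14:45, 15:00-15:15, 16:00-16:30, 16:45-18:30.
Elena ∩ Clara ∩ Jun ∩ Xiulan: 13:00-13:30, 13:45-14:00, 16:00-16:30, 16:45-17:00.
Elena ∩ Clara ∩ Jun ∩ Xiulan ∩ Ulla: 16:00-16:30, 16:45-17:00.
The longest is 16:00-16:30 at 30 minutes.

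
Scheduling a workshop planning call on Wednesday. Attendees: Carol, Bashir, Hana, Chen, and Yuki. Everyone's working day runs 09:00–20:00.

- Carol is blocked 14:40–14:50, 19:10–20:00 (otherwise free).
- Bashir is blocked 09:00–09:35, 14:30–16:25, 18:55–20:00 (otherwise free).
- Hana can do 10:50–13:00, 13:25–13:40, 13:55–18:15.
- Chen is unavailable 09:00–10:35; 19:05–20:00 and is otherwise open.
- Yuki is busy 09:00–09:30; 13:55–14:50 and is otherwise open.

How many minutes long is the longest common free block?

130

Carol free: 09:00-14:40, 14:50-19:10 (invert busy blocks within the working day).
Bashir free: 09:35-14:30, 16:25-18:55 (invert busy blocks within the working day).
Hana free: 10:50-13:00, 13:25-13:40, 13:55-18:15.
Chen free: 10:35-19:05 (invert busy blocks within the working day).
Yuki free: 09:30-13:55, 14:50-20:00 (invert busy blocks within the working day).
Carol ∩ Bashir: 09:35-14:30, 16:25-18:55.
Carol ∩ Bashir ∩ Hana: 10:50-13:00, 13:25-13:40, 13:55-14:30, 16:25-18:15.
Carol ∩ Bashir ∩ Hana ∩ Chen: 10:50-13:00, 13:25-13:40, 13:55-14:30, 16:25-18:15.
Carol ∩ Bashir ∩ Hana ∩ Chen ∩ Yuki: 10:50-13:00, 13:25-13:40, 16:25-18:15.
The longest is 10:50-13:00 at 130 minutes.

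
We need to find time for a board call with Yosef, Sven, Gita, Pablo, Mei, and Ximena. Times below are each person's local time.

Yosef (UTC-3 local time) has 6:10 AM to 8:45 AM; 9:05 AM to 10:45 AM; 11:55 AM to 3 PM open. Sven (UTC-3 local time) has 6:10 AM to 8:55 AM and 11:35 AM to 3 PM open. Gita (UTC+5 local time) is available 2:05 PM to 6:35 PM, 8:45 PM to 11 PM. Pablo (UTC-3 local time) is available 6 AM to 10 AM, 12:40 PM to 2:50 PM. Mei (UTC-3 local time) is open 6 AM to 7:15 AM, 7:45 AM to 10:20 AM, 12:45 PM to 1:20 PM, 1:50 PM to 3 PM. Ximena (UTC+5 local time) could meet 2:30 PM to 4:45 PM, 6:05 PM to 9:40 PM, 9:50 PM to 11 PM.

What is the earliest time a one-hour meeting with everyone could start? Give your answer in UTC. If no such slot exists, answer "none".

Yosef in UTC: 09:10-11:45, 12:05-13:45, 14:55-18:00 (add 3h to convert from UTC-3).
Sven in UTC: 09:10-11:55, 14:35-18:00 (add 3h to convert from UTC-3).
Gita in UTC: 09:05-13:35, 15:45-18:00 (subtract 5h to convert from UTC+5).
Pablo in UTC: 09:00-13:00, 15:40-17:50 (add 3h to convert from UTC-3).
Mei in UTC: 09:00-10:15, 10:45-13:20, 15:45-16:20, 16:50-18:00 (add 3h to convert from UTC-3).
Ximena in UTC: 09:30-11:45, 13:05-16:40, 16:50-18:00 (subtract 5h to convert from UTC+5).
Yosef ∩ Sven: 09:10-11:45, 14:55-18:00.
Yosef ∩ Sven ∩ Gita: 09:10-11:45, 15:45-18:00.
Yosef ∩ Sven ∩ Gita ∩ Pablo: 09:10-11:45, 15:45-17:50.
Yosef ∩ Sven ∩ Gita ∩ Pablo ∩ Mei: 09:10-10:15, 10:45-11:45, 15:45-16:20, 16:50-17:50.
Yosef ∩ Sven ∩ Gita ∩ Pablo ∩ Mei ∩ Ximena: 09:30-10:15, 10:45-11:45, 15:45-16:20, 16:50-17:50.
Those are the intersection windows.
The first common window of at least 60 minutes is 10:45-11:45, so the earliest start is 10:45.

10:45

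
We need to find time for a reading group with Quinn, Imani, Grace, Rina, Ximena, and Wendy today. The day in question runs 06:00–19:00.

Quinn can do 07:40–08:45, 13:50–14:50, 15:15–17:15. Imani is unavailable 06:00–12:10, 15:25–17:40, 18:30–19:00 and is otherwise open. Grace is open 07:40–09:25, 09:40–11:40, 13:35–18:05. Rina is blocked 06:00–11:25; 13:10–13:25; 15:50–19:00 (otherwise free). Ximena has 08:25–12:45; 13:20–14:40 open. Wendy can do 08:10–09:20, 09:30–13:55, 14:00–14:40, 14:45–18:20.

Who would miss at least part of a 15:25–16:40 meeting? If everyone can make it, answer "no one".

Imani, Rina, Ximena

Quinn free: 07:40-08:45, 13:50-14:50, 15:15-17:15.
Imani free: 12:10-15:25, 17:40-18:30 (invert busy blocks within the working day).
Grace free: 07:40-09:25, 09:40-11:40, 13:35-18:05.
Rina free: 11:25-13:10, 13:25-15:50 (invert busy blocks within the working day).
Ximena free: 08:25-12:45, 13:20-14:40.
Wendy free: 08:10-09:20, 09:30-13:55, 14:00-14:40, 14:45-18:20.
Quinn: free for 15:25-16:40. Imani: not fully free for 15:25-16:40. Grace: free for 15:25-16:40. Rina: not fully free for 15:25-16:40. Ximena: not fully free for 15:25-16:40. Wendy: free for 15:25-16:40.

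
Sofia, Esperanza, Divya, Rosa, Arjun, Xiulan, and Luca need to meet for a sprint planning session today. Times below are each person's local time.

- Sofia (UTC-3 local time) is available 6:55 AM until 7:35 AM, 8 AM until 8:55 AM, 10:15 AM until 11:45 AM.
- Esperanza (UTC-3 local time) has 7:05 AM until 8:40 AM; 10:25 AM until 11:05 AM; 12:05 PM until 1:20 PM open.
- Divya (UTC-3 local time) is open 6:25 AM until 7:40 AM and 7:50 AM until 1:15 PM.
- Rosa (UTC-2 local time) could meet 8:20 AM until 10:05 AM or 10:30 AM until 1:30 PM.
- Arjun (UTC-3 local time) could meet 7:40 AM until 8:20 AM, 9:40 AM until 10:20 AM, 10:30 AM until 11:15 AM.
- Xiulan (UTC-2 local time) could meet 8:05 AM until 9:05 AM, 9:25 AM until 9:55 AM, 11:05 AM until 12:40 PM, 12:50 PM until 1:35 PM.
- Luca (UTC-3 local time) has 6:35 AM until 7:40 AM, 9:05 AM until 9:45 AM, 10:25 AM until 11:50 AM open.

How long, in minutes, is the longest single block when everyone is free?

Sofia in UTC: 09:55-10:35, 11:00-11:55, 13:15-14:45 (add 3h to convert from UTC-3).
Esperanza in UTC: 10:05-11:40, 13:25-14:05, 15:05-16:20 (add 3h to convert from UTC-3).
Divya in UTC: 09:25-10:40, 10:50-16:15 (add 3h to convert from UTC-3).
Rosa in UTC: 10:20-12:05, 12:30-15:30 (add 2h to convert from UTC-2).
Arjun in UTC: 10:40-11:20, 12:40-13:20, 13:30-14:15 (add 3h to convert from UTC-3).
Xiulan in UTC: 10:05-11:05, 11:25-11:55, 13:05-14:40, 14:50-15:35 (add 2h to convert from UTC-2).
Luca in UTC: 09:35-10:40, 12:05-12:45, 13:25-14:50 (add 3h to convert from UTC-3).
Sofia ∩ Esperanza: 10:05-10:35, 11:00-11:40, 13:25-14:05.
Sofia ∩ Esperanza ∩ Divya: 10:05-10:35, 11:00-11:40, 13:25-14:05.
Sofia ∩ Esperanza ∩ Divya ∩ Rosa: 10:20-10:35, 11:00-11:40, 13:25-14:05.
Sofia ∩ Esperanza ∩ Divya ∩ Rosa ∩ Arjun: 11:00-11:20, 13:30-14:05.
Sofia ∩ Esperanza ∩ Divya ∩ Rosa ∩ Arjun ∩ Xiulan: 11:00-11:05, 13:30-14:05.
Sofia ∩ Esperanza ∩ Divya ∩ Rosa ∩ Arjun ∩ Xiulan ∩ Luca: 13:30-14:05.
The longest is 13:30-14:05 at 35 minutes.

35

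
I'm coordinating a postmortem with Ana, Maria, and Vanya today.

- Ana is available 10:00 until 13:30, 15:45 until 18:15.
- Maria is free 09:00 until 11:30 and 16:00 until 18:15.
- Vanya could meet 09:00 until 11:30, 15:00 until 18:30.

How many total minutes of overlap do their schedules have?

Ana ∩ Maria: 10:00-11:30, 16:00-18:15.
Ana ∩ Maria ∩ Vanya: 10:00-11:30, 16:00-18:15.
Summing the common windows: 90 + 135 = 225 minutes.

225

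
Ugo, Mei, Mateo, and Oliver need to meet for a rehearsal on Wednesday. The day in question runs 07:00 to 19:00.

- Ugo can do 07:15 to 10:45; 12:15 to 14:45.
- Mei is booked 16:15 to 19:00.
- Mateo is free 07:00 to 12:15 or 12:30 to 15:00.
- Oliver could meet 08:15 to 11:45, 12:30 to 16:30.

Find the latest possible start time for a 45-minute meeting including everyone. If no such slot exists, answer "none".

14:00

Ugo free: 07:15-10:45, 12:15-14:45.
Mei free: 07:00-16:15 (invert busy blocks within the working day).
Mateo free: 07:00-12:15, 12:30-15:00.
Oliver free: 08:15-11:45, 12:30-16:30.
Ugo ∩ Mei: 07:15-10:45, 12:15-14:45.
Ugo ∩ Mei ∩ Mateo: 07:15-10:45, 12:30-14:45.
Ugo ∩ Mei ∩ Mateo ∩ Oliver: 08:15-10:45, 12:30-14:45.
The last common window of at least 45 minutes is 12:30-14:45; a 45-minute meeting can start as late as 14:00 and still end by 14:45.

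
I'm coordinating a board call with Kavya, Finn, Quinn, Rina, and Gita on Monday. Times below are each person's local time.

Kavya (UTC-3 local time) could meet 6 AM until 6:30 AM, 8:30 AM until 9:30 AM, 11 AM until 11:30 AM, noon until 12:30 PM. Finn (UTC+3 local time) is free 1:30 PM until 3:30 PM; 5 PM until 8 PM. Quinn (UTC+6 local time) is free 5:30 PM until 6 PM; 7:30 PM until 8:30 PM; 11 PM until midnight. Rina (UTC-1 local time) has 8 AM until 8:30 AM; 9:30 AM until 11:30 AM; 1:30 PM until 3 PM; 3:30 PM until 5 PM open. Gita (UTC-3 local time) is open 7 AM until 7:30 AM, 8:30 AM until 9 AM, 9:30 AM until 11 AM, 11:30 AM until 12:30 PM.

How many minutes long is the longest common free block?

30

Kavya in UTC: 09:00-09:30, 11:30-12:30, 14:00-14:30, 15:00-15:30 (add 3h to convert from UTC-3).
Finn in UTC: 10:30-12:30, 14:00-17:00 (subtract 3h to convert from UTC+3).
Quinn in UTC: 11:30-12:00, 13:30-14:30, 17:00-18:00 (subtract 6h to convert from UTC+6).
Rina in UTC: 09:00-09:30, 10:30-12:30, 14:30-16:00, 16:30-18:00 (add 1h to convert from UTC-1).
Gita in UTC: 10:00-10:30, 11:30-12:00, 12:30-14:00, 14:30-15:30 (add 3h to convert from UTC-3).
Kavya ∩ Finn: 11:30-12:30, 14:00-14:30, 15:00-15:30.
Kavya ∩ Finn ∩ Quinn: 11:30-12:00, 14:00-14:30.
Kavya ∩ Finn ∩ Quinn ∩ Rina: 11:30-12:00.
Kavya ∩ Finn ∩ Quinn ∩ Rina ∩ Gita: 11:30-12:00.
The longest is 11:30-12:00 at 30 minutes.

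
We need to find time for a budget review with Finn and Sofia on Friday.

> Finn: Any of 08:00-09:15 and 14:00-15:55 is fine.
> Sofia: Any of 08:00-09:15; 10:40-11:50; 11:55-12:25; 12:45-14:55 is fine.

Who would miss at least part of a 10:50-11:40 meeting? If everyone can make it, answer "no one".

Finn

Finn: not fully free for 10:50-11:40. Sofia: free for 10:50-11:40.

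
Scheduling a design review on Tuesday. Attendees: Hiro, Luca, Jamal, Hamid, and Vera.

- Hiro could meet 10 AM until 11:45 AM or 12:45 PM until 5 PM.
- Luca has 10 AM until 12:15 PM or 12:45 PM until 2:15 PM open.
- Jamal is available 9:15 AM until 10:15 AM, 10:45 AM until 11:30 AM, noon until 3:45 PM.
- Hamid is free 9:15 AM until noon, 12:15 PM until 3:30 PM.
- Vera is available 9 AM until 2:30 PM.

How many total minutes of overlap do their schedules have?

150

Hiro ∩ Luca: 10:00-11:45, 12:45-14:15.
Hiro ∩ Luca ∩ Jamal: 10:00-10:15, 10:45-11:30, 12:45-14:15.
Hiro ∩ Luca ∩ Jamal ∩ Hamid: 10:00-10:15, 10:45-11:30, 12:45-14:15.
Hiro ∩ Luca ∩ Jamal ∩ Hamid ∩ Vera: 10:00-10:15, 10:45-11:30, 12:45-14:15.
Those are the intersection windows.
Summing the common windows: 15 + 45 + 90 = 150 minutes.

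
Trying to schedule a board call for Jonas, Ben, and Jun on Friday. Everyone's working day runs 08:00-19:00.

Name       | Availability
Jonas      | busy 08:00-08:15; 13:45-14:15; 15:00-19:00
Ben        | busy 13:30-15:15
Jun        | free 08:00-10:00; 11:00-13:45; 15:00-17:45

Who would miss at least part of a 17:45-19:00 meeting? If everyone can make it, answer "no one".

Jonas free: 08:15-13:45, 14:15-15:00 (invert busy blocks within the working day).
Ben free: 08:00-13:30, 15:15-19:00 (invert busy blocks within the working day).
Jun free: 08:00-10:00, 11:00-13:45, 15:00-17:45.
Jonas: not fully free for 17:45-19:00. Ben: free for 17:45-19:00. Jun: not fully free for 17:45-19:00.

Jonas, Jun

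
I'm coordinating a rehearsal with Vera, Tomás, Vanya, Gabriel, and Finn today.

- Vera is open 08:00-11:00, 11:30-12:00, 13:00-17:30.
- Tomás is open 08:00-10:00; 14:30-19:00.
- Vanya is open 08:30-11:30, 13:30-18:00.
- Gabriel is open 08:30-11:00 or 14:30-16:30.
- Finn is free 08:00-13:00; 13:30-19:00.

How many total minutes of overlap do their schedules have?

Vera ∩ Tomás: 08:00-10:00, 14:30-17:30.
Vera ∩ Tomás ∩ Vanya: 08:30-10:00, 14:30-17:30.
Vera ∩ Tomás ∩ Vanya ∩ Gabriel: 08:30-10:00, 14:30-16:30.
Vera ∩ Tomás ∩ Vanya ∩ Gabriel ∩ Finn: 08:30-10:00, 14:30-16:30.
So the common availability across everyone is 08:30-10:00, 14:30-16:30.
Summing the common windows: 90 + 120 = 210 minutes.

210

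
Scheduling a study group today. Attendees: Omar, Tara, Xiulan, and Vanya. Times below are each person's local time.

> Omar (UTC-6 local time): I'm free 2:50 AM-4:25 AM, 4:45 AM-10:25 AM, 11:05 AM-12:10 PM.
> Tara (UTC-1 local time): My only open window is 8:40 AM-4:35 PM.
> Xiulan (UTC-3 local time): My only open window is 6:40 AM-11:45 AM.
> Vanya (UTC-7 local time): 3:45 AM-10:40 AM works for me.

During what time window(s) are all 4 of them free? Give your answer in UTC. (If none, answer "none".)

Omar in UTC: 08:50-10:25, 10:45-16:25, 17:05-18:10 (add 6h to convert from UTC-6).
Tara in UTC: 09:40-17:35 (add 1h to convert from UTC-1).
Xiulan in UTC: 09:40-14:45 (add 3h to convert from UTC-3).
Vanya in UTC: 10:45-17:40 (add 7h to convert from UTC-7).
Omar ∩ Tara: 09:40-10:25, 10:45-16:25, 17:05-17:35.
Omar ∩ Tara ∩ Xiulan: 09:40-10:25, 10:45-14:45.
Omar ∩ Tara ∩ Xiulan ∩ Vanya: 10:45-14:45.

10:45-14:45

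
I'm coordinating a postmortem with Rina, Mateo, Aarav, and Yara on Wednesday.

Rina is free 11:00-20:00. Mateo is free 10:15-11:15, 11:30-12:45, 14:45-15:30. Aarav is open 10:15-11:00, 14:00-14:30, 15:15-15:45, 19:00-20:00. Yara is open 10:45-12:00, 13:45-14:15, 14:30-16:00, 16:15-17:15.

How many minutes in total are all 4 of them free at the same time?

Rina ∩ Mateo: 11:00-11:15, 11:30-12:45, 14:45-15:30.
Rina ∩ Mateo ∩ Aarav: 15:15-15:30.
Rina ∩ Mateo ∩ Aarav ∩ Yara: 15:15-15:30.
That's a single block of 15 minutes.

15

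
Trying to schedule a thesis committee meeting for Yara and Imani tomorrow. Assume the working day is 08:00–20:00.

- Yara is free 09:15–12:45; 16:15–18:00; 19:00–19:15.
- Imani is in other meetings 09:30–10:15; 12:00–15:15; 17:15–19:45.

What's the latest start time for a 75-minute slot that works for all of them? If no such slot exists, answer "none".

Yara free: 09:15-12:45, 16:15-18:00, 19:00-19:15.
Imani free: 08:00-09:30, 10:15-12:00, 15:15-17:15, 19:45-20:00 (invert busy blocks within the working day).
Yara ∩ Imani: 09:15-09:30, 10:15-12:00, 16:15-17:15.
Those are the intersection windows.
The last common window of at least 75 minutes is 10:15-12:00; a 75-minute meeting can start as late as 10:45 and still end by 12:00.

10:45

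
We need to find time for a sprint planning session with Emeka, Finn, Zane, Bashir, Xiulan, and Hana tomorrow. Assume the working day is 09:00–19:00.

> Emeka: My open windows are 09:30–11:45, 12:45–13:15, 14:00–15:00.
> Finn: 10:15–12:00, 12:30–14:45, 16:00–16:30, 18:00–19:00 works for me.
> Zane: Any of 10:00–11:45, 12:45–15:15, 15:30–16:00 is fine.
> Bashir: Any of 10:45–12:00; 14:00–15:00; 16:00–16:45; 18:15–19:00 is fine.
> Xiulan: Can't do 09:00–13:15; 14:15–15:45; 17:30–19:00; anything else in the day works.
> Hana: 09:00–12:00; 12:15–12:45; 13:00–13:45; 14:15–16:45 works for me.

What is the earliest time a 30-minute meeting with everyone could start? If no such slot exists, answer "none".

none

Emeka free: 09:30-11:45, 12:45-13:15, 14:00-15:00.
Finn free: 10:15-12:00, 12:30-14:45, 16:00-16:30, 18:00-19:00.
Zane free: 10:00-11:45, 12:45-15:15, 15:30-16:00.
Bashir free: 10:45-12:00, 14:00-15:00, 16:00-16:45, 18:15-19:00.
Xiulan free: 13:15-14:15, 15:45-17:30 (invert busy blocks within the working day).
Hana free: 09:00-12:00, 12:15-12:45, 13:00-13:45, 14:15-16:45.
Emeka ∩ Finn: 10:15-11:45, 12:45-13:15, 14:00-14:45.
Emeka ∩ Finn ∩ Zane: 10:15-11:45, 12:45-13:15, 14:00-14:45.
Emeka ∩ Finn ∩ Zane ∩ Bashir: 10:45-11:45, 14:00-14:45.
Emeka ∩ Finn ∩ Zane ∩ Bashir ∩ Xiulan: 14:00-14:15.
Emeka ∩ Finn ∩ Zane ∩ Bashir ∩ Xiulan ∩ Hana: ∅.
There is no time when everyone is free.
No common window is at least 30 minutes long.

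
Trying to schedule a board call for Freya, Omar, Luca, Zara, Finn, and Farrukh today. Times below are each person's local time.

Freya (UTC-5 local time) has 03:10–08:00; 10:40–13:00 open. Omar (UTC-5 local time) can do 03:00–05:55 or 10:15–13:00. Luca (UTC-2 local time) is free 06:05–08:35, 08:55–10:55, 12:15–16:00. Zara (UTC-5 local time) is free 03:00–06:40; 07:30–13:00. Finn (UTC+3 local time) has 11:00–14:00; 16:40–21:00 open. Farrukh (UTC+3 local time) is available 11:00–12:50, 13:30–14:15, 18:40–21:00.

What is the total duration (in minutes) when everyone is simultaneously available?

245

Freya in UTC: 08:10-13:00, 15:40-18:00 (add 5h to convert from UTC-5).
Omar in UTC: 08:00-10:55, 15:15-18:00 (add 5h to convert from UTC-5).
Luca in UTC: 08:05-10:35, 10:55-12:55, 14:15-18:00 (add 2h to convert from UTC-2).
Zara in UTC: 08:00-11:40, 12:30-18:00 (add 5h to convert from UTC-5).
Finn in UTC: 08:00-11:00, 13:40-18:00 (subtract 3h to convert from UTC+3).
Farrukh in UTC: 08:00-09:50, 10:30-11:15, 15:40-18:00 (subtract 3h to convert from UTC+3).
Freya ∩ Omar: 08:10-10:55, 15:40-18:00.
Freya ∩ Omar ∩ Luca: 08:10-10:35, 15:40-18:00.
Freya ∩ Omar ∩ Luca ∩ Zara: 08:10-10:35, 15:40-18:00.
Freya ∩ Omar ∩ Luca ∩ Zara ∩ Finn: 08:10-10:35, 15:40-18:00.
Freya ∩ Omar ∩ Luca ∩ Zara ∩ Finn ∩ Farrukh: 08:10-09:50, 10:30-10:35, 15:40-18:00.
Summing the common windows: 100 + 5 + 140 = 245 minutes.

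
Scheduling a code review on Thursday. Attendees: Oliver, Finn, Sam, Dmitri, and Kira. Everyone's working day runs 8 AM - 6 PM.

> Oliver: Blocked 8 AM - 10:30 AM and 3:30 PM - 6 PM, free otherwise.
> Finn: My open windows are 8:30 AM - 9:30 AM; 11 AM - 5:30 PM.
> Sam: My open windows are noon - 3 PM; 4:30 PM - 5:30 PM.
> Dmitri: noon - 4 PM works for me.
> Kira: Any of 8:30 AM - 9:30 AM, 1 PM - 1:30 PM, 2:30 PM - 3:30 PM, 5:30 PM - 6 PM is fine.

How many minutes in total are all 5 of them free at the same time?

Oliver free: 10:30-15:30 (invert busy blocks within the working day).
Finn free: 08:30-09:30, 11:00-17:30.
Sam free: 12:00-15:00, 16:30-17:30.
Dmitri free: 12:00-16:00.
Kira free: 08:30-09:30, 13:00-13:30, 14:30-15:30, 17:30-18:00.
Oliver ∩ Finn: 11:00-15:30.
Oliver ∩ Finn ∩ Sam: 12:00-15:00.
Oliver ∩ Finn ∩ Sam ∩ Dmitri: 12:00-15:00.
Oliver ∩ Finn ∩ Sam ∩ Dmitri ∩ Kira: 13:00-13:30, 14:30-15:00.
So the common availability across everyone is 13:00-13:30, 14:30-15:00.
Summing the common windows: 30 + 30 = 60 minutes.

60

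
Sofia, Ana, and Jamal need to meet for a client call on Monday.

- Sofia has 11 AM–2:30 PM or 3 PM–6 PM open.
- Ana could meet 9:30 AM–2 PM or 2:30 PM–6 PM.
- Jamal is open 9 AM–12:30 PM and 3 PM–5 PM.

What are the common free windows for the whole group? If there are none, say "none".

11:00-12:30, 15:00-17:00

Sofia ∩ Ana: 11:00-14:00, 15:00-18:00.
Sofia ∩ Ana ∩ Jamal: 11:00-12:30, 15:00-17:00.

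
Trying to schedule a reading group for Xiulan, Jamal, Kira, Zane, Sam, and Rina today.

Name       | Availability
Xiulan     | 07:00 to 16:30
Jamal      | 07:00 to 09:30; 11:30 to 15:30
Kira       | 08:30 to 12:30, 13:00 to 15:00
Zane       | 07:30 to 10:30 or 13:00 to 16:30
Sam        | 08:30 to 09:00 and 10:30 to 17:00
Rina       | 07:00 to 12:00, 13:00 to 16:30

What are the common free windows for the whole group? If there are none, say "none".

Xiulan ∩ Jamal: 07:00-09:30, 11:30-15:30.
Xiulan ∩ Jamal ∩ Kira: 08:30-09:30, 11:30-12:30, 13:00-15:00.
Xiulan ∩ Jamal ∩ Kira ∩ Zane: 08:30-09:30, 13:00-15:00.
Xiulan ∩ Jamal ∩ Kira ∩ Zane ∩ Sam: 08:30-09:00, 13:00-15:00.
Xiulan ∩ Jamal ∩ Kira ∩ Zane ∩ Sam ∩ Rina: 08:30-09:00, 13:00-15:00.
So the common availability across everyone is 08:30-09:00, 13:00-15:00.

08:30-09:00, 13:00-15:00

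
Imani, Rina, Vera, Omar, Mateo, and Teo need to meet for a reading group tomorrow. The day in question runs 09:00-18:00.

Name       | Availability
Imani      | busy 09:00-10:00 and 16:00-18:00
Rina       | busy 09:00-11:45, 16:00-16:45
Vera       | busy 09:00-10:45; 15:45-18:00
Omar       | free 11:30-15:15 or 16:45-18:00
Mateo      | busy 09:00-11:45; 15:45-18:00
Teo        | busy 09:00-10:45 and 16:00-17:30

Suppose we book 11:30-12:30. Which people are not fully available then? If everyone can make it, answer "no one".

Mateo, Rina

Imani free: 10:00-16:00 (invert busy blocks within the working day).
Rina free: 11:45-16:00, 16:45-18:00 (invert busy blocks within the working day).
Vera free: 10:45-15:45 (invert busy blocks within the working day).
Omar free: 11:30-15:15, 16:45-18:00.
Mateo free: 11:45-15:45 (invert busy blocks within the working day).
Teo free: 10:45-16:00, 17:30-18:00 (invert busy blocks within the working day).
Imani: free for 11:30-12:30. Rina: not fully free for 11:30-12:30. Vera: free for 11:30-12:30. Omar: free for 11:30-12:30. Mateo: not fully free for 11:30-12:30. Teo: free for 11:30-12:30.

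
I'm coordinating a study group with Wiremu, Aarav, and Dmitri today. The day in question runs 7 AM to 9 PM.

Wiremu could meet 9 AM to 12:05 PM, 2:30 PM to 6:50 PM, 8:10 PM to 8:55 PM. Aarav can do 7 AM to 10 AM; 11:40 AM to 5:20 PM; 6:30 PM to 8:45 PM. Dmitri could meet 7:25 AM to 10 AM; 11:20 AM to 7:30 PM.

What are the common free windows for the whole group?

09:00-10:00, 11:40-12:05, 14:30-17:20, 18:30-18:50

Wiremu ∩ Aarav: 09:00-10:00, 11:40-12:05, 14:30-17:20, 18:30-18:50, 20:10-20:45.
Wiremu ∩ Aarav ∩ Dmitri: 09:00-10:00, 11:40-12:05, 14:30-17:20, 18:30-18:50.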